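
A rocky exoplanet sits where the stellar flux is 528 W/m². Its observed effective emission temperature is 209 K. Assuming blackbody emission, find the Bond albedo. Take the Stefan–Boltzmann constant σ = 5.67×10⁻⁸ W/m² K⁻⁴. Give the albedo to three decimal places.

Energy balance: S(1−α)/4 = σT⁴, so 1−α = 4σT⁴/S.
4σT⁴ = 4·5.67×10⁻⁸·(209)⁴ = 432.7 W/m².
1−α = 432.7/528.0 = 0.8196, so α = 0.1804.

0.180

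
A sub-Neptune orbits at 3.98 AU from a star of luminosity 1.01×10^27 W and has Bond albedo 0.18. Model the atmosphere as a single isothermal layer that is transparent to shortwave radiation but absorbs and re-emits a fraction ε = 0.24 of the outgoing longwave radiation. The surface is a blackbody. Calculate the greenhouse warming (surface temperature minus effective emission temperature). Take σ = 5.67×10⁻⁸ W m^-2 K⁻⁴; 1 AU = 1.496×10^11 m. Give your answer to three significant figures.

5.49 kelvin

d = 3.98 × 1.496×10^11 m = 5.954×10^11 m.
S = L/(4πd²) = 226.7 W m^-2.
Effective emission temperature (TOA balance): σT_e⁴ = S(1−α)/4 = 46.48 W m^-2 → T_e = 169.2 K.
The surface balance (absorbed SW + ε·downward IR = σT_s⁴) with T_a⁴ = T_s⁴/2 reduces to T_s = T_e·[2/(2−ε)]^¼ = 174.7 K.
Greenhouse warming: T_s − T_e = 5.495 K.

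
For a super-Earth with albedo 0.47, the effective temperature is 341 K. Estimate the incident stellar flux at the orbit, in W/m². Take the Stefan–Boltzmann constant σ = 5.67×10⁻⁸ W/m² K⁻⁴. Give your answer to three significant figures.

5790 W/m²

Invert the energy balance for S: S = 4σT⁴/(1−α).
σT⁴ = 5.67×10⁻⁸·(341)⁴ = 766.7 W/m².
So S = 4×766.7/(1−0.47) = 5786 W/m².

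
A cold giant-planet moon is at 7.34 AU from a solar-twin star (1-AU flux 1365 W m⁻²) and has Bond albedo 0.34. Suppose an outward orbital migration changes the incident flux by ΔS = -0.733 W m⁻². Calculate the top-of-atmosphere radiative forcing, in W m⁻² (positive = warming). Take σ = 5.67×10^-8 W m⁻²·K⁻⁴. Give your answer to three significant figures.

-0.121 W m⁻²

Irradiance scales as 1/d², so S = 1365 W m⁻² × (1/7.34)² = 25.34 W m⁻².
Only a fraction (1−α) is absorbed and it's spread over 4πR², so ΔF = (1−α)ΔS/4 = -0.1209 W m⁻².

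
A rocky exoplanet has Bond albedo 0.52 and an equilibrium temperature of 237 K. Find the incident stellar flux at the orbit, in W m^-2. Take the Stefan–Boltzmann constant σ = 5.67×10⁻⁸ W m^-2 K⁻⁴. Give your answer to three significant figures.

Invert the energy balance for S: S = 4σT⁴/(1−α).
The emitted flux is σT⁴ = 178.9 W m^-2.
So S = 4×178.9/(1−0.52) = 1491 W m^-2.

1490 W m^-2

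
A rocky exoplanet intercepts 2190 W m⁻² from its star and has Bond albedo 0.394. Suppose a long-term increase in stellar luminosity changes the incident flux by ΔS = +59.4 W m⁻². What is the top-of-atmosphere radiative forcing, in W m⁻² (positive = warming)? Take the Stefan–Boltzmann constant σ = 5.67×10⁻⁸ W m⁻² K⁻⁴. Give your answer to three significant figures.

Only a fraction (1−α) is absorbed and it's spread over 4πR², so ΔF = (1−α)ΔS/4 = 8.999 W m⁻².

9.00 W m⁻²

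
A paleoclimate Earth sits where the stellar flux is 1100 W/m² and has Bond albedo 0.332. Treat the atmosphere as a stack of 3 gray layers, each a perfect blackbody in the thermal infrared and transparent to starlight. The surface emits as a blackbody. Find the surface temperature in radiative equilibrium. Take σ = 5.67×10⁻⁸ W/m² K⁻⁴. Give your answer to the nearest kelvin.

337 K

Top-of-atmosphere balance: σT_e⁴ = S(1−α)/4 = 183.7 W/m² → T_e = 238.6 K.
Layer-by-layer balance gives σT_s⁴ = (N+1)σT_e⁴, so T_s = 4^¼·238.6 = 337.4 K.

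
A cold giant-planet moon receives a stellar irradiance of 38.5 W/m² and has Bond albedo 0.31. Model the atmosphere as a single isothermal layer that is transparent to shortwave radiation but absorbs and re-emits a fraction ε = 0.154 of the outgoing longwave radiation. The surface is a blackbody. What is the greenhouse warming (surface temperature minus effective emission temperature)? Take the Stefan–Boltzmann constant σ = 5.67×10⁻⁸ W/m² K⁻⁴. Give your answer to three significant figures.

The planet radiates to space at T_e = [S(1−α)/(4σ)]^(1/4) = 104.0 K.
Surface balance with a leaky layer gives σT_s⁴ = σT_e⁴·2/(2−ε), so T_s = T_e·[2/(2−0.154)]^(1/4) = 106.1 K.
T_s − T_e = 106.1 − 104.0 = 2.105 K.

2.10 K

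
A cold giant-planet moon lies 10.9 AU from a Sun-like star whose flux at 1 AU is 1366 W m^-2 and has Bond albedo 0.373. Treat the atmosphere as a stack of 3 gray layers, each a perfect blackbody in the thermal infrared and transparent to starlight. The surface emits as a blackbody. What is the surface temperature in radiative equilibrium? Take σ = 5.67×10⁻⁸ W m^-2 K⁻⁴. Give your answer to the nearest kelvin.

By the inverse-square law, S = 1366/10.9² = 11.50 W m^-2.
The effective emission temperature is T_e = [S(1−α)/(4σ)]^¼ = 75.09 K.
Layer-by-layer balance gives σT_s⁴ = (N+1)σT_e⁴, so T_s = 4^¼·75.09 = 106.2 K.

106 K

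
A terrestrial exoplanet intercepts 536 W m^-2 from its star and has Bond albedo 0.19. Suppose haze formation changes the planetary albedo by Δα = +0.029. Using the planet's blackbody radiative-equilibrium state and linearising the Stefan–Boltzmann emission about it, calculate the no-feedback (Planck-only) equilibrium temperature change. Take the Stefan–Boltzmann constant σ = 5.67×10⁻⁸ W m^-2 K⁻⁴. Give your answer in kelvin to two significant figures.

The baseline emission temperature is T_e = 209.2 K.
ΔF = −(S/4)Δα = −(536.0/4)×(+0.029) = -3.886 W m^-2.
Linearising σT⁴ gives d(σT⁴)/dT = 4σT_e³ = 2.076 W m^-2 per K.
Hence the no-feedback warming is ΔF/(4σT_e³) = -1.87 K.

-1.9 K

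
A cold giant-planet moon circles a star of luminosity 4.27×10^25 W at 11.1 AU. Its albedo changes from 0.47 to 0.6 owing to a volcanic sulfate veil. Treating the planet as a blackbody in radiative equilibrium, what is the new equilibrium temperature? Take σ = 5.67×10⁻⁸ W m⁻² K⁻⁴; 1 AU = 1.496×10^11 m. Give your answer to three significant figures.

Orbital distance: d = 11.1 AU = 1.661×10^12 m.
Flux at the orbit: S = L/(4πd²) = 4.27×10^25/(4π·(1.66×10^12)²) = 1.232 W m⁻².
With the new albedo, S(1−α₂)/4 = 0.1232 W m⁻², so T₂ = 38.40 K.

38.4 K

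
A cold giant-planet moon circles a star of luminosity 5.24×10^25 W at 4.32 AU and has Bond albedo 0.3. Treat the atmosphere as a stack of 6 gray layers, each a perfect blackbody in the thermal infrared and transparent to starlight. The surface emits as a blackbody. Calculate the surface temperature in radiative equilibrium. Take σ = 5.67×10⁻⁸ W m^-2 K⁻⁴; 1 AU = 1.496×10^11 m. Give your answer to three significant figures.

121 K

Orbital distance: d = 4.32 AU = 6.463×10^11 m.
Flux at the orbit: S = L/(4πd²) = 5.24×10^25/(4π·(6.46×10^11)²) = 9.984 W m^-2.
The effective emission temperature is T_e = [S(1−α)/(4σ)]^¼ = 74.51 K.
With N = 6 opaque layers, T_s = (N+1)^(1/4)·T_e = 7^(1/4)·74.51 = 121.2 K.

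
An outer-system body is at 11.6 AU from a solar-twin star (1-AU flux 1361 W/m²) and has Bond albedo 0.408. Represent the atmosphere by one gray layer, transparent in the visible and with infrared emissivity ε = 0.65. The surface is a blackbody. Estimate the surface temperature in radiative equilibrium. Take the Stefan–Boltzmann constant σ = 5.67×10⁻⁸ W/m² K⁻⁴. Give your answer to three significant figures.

79.1 K

Flux at the orbit: S = 1361/(11.6)² = 10.11 W/m².
At the top of the atmosphere, σT_e⁴ = S(1−α)/4 = 1.497 W/m², giving T_e = 71.68 K.
For a single slab of emissivity ε, T_s⁴ = 2T_e⁴/(2−ε); thus T_s = 71.68·(1.481)^(1/4) = 79.08 K.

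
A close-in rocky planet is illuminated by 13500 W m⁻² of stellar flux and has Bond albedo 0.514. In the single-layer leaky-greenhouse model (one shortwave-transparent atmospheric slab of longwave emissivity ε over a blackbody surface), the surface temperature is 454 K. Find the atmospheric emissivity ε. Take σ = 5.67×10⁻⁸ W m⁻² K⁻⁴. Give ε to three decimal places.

Effective temperature: T_e = [S(1−α)/(4σ)]^(1/4) = 412.4 K.
Since (2−ε)/2 = (T_e/T_s)⁴ = 0.6809, ε = 0.6381.

0.638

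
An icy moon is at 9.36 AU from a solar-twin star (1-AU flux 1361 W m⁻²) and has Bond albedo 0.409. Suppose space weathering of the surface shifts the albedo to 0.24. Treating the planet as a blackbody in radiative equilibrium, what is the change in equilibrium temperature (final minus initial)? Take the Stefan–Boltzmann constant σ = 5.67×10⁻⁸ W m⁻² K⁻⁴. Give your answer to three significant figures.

5.18 kelvin

Flux at the orbit: S = 1361/(9.36)² = 15.53 W m⁻².
Initial: T₁ = [S(1−0.409)/(4σ)]^(1/4) = 79.77 K.
With α = 0.24, T₂ = 84.94 K.
Change: 84.94 − 79.77 = 5.176 K.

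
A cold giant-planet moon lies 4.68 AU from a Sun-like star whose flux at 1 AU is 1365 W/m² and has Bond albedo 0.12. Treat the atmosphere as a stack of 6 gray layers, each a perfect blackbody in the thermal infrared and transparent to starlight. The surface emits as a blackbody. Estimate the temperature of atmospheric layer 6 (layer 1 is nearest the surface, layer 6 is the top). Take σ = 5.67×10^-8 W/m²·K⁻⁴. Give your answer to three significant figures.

125 K

Irradiance scales as 1/d², so S = 1365 W/m² × (1/4.68)² = 62.32 W/m².
OLR = S(1−α)/4 = 13.71 W/m²; the top layer radiates at T_e = 124.7 K.
In the N-layer model, layer k (counted from the surface) has T_k = (N+1−k)^(1/4)·T_e.
T_6 = (1)^(1/4)·124.7 = 124.7 K.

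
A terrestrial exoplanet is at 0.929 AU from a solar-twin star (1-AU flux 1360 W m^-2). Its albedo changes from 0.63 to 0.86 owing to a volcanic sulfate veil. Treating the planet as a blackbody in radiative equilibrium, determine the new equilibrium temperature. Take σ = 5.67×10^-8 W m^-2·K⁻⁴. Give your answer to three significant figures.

177 K

By the inverse-square law, S = 1360/0.929² = 1576 W m^-2.
With the new albedo, S(1−α₂)/4 = 55.15 W m^-2, so T₂ = 176.6 K.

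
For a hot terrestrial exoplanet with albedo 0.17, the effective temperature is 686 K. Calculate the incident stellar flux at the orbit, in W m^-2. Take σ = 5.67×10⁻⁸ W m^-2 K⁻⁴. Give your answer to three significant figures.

Invert the energy balance for S: S = 4σT⁴/(1−α).
σT⁴ = 5.67×10⁻⁸·(686)⁴ = 12560 W m^-2.
S = 4·12560/0.83 = 60510 W m^-2.

60500 W m^-2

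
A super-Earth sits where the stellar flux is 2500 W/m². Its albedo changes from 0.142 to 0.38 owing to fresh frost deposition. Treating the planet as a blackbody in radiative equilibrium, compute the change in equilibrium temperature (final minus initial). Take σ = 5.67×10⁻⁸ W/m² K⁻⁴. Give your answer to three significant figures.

With α = 0.142, T₁ = 311.9 K.
With α = 0.38, T₂ = 287.5 K.
ΔT = T₂ − T₁ = -24.33 K.

-24.3 kelvin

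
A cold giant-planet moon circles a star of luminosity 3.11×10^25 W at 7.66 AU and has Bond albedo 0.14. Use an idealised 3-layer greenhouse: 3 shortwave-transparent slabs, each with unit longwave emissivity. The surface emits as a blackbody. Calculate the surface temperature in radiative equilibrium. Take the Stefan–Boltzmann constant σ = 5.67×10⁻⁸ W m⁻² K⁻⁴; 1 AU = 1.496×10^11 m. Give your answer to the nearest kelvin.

Orbital distance: d = 7.66 AU = 1.146×10^12 m.
Spreading L over a sphere of radius d: S = 3.11×10^25/(4π·1.15×10^12²) = 1.885 W m⁻².
OLR = S(1−α)/4 = 0.4052 W m⁻²; the top layer radiates at T_e = 51.70 K.
For an N-layer opaque stack, T_s⁴ = (N+1)T_e⁴, hence T_s = (4)^(1/4)×51.70 K = 73.12 K.

73 K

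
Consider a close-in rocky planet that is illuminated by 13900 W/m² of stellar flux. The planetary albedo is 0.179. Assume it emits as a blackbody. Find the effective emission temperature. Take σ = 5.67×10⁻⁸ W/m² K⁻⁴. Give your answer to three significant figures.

474 K

The planet absorbs (1−α)S over its disc πR² and re-emits over 4πR², so the mean absorbed flux is (1−0.179)·13900/4 = 2853 W/m².
Balancing against σT⁴: T = (2853/5.67×10⁻⁸)^(1/4) = 473.6 K.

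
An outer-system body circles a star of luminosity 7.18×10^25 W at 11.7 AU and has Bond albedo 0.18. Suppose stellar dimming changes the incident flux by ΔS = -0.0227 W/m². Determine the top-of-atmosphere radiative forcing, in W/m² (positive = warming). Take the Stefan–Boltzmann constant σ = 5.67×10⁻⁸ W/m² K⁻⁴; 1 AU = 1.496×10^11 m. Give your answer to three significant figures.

d = 11.7 × 1.496×10^11 m = 1.750×10^12 m.
Spreading L over a sphere of radius d: S = 7.18×10^25/(4π·1.75×10^12²) = 1.865 W/m².
Only a fraction (1−α) is absorbed and it's spread over 4πR², so ΔF = (1−α)ΔS/4 = -0.004654 W/m².

-0.00465 W/m²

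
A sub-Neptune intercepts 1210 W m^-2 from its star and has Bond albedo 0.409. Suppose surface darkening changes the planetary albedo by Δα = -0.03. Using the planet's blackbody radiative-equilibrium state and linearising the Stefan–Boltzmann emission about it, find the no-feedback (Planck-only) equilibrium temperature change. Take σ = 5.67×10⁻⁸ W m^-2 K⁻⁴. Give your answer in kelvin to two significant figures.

Unperturbed T_e = [1210·(1−0.409)/(4σ)]^¼ = 237.0 K.
ΔF = −(S/4)Δα = −(1210/4)×(-0.03) = 9.075 W m^-2.
Planck response: λ_P = 4σT_e³ = 4·5.67×10⁻⁸·(237.0)³ = 3.018 W m^-2/K.
ΔT₀ = ΔF/λ_P = 9.075/3.018 = 3.01 K.

3.0 kelvin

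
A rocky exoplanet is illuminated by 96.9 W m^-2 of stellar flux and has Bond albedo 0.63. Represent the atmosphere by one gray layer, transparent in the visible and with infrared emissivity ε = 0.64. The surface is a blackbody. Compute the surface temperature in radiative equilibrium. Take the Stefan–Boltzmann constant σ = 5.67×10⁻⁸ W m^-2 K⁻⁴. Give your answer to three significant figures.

The planet radiates to space at T_e = [S(1−α)/(4σ)]^(1/4) = 112.1 K.
The surface balance (absorbed SW + ε·downward IR = σT_s⁴) with T_a⁴ = T_s⁴/2 reduces to T_s = T_e·[2/(2−ε)]^¼ = 123.5 K.

123 K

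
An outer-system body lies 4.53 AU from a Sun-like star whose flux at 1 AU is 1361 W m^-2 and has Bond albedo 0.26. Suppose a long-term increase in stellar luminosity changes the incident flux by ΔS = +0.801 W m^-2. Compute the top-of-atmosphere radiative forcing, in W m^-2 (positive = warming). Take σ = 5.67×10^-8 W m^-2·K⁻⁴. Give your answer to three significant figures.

0.148 W m^-2

Flux at the orbit: S = 1361/(4.53)² = 66.32 W m^-2.
ΔF = Δ[S(1−α)]/4 = (1−0.26)·+0.801/4 = 0.1482 W m^-2.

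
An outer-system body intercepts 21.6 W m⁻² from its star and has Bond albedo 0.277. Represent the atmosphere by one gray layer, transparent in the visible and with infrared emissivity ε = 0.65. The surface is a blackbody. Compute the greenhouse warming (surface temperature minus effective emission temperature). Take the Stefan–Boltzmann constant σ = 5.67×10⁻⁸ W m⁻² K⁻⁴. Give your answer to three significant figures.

At the top of the atmosphere, σT_e⁴ = S(1−α)/4 = 3.904 W m⁻², giving T_e = 91.09 K.
The surface balance (absorbed SW + ε·downward IR = σT_s⁴) with T_a⁴ = T_s⁴/2 reduces to T_s = T_e·[2/(2−ε)]^¼ = 100.5 K.
The atmosphere warms the surface by 9.405 K.

9.41 kelvin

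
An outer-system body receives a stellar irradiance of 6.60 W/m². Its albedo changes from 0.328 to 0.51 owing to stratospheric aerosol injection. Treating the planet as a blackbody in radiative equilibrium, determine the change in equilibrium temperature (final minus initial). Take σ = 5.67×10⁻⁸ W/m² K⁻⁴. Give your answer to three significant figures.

-5.05 K

Initial: T₁ = [S(1−0.328)/(4σ)]^(1/4) = 66.50 K.
After:  T₂ = [6.600·0.49/(4σ)]^(1/4) = 61.45 K.
Change: 61.45 − 66.50 = -5.049 K.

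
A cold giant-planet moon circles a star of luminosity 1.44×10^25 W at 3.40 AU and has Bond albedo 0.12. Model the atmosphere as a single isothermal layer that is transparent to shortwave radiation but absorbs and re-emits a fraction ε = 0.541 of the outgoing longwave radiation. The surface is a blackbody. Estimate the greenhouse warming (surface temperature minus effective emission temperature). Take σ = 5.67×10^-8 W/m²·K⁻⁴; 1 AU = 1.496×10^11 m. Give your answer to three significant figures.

d = 3.40 × 1.496×10^11 m = 5.086×10^11 m.
S = L/(4πd²) = 4.429 W/m².
The planet radiates to space at T_e = [S(1−α)/(4σ)]^(1/4) = 64.39 K.
Surface balance with a leaky layer gives σT_s⁴ = σT_e⁴·2/(2−ε), so T_s = T_e·[2/(2−0.541)]^(1/4) = 69.67 K.
T_s − T_e = 69.67 − 64.39 = 5.282 K.

5.28 K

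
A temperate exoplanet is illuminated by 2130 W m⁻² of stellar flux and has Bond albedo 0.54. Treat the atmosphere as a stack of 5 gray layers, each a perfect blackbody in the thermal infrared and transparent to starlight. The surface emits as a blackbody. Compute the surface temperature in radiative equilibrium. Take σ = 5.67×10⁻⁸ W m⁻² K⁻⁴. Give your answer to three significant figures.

401 kelvin

Top-of-atmosphere balance: σT_e⁴ = S(1−α)/4 = 244.9 W m⁻² → T_e = 256.4 K.
Layer-by-layer balance gives σT_s⁴ = (N+1)σT_e⁴, so T_s = 6^¼·256.4 = 401.2 K.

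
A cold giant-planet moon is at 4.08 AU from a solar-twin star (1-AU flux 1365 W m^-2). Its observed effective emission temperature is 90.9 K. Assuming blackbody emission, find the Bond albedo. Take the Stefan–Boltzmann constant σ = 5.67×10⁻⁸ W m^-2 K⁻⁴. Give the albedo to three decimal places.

By the inverse-square law, S = 1365/4.08² = 82.00 W m^-2.
Rearranging the radiative balance, α = 1 − 4σT⁴/S.
4σT⁴ = 4·5.67×10⁻⁸·(90.9)⁴ = 15.48 W m^-2.
1−α = 15.48/82.00 = 0.1888, so α = 0.8112.

0.811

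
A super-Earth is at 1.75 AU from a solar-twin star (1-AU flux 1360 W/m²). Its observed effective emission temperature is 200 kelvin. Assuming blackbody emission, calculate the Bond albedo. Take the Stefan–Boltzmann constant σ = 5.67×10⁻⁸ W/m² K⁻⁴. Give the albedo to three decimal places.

Irradiance scales as 1/d², so S = 1360 W/m² × (1/1.75)² = 444.1 W/m².
Energy balance: S(1−α)/4 = σT⁴, so 1−α = 4σT⁴/S.
σT⁴ = 90.72 W/m², so 4σT⁴ = 362.9 W/m².
1−α = 362.9/444.1 = 0.8171, so α = 0.1829.

0.183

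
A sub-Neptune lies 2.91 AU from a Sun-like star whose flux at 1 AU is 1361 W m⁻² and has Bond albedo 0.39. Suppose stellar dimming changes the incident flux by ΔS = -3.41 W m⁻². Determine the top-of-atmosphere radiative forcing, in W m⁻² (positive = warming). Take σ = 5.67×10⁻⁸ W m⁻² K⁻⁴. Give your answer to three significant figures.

-0.520 W m⁻²

Flux at the orbit: S = 1361/(2.91)² = 160.7 W m⁻².
ΔF = Δ[S(1−α)]/4 = (1−0.39)·-3.41/4 = -0.5200 W m⁻².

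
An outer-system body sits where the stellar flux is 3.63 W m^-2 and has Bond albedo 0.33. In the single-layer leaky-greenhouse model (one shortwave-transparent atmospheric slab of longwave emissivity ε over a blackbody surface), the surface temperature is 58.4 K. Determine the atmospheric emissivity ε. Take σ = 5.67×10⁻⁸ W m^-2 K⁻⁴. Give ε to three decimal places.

0.156

Effective temperature: T_e = [S(1−α)/(4σ)]^(1/4) = 57.22 K.
Inverting T_s⁴ = 2T_e⁴/(2−ε): (T_e/T_s)⁴ = 0.9219, so ε = 2(1 − 0.9219) = 0.1562.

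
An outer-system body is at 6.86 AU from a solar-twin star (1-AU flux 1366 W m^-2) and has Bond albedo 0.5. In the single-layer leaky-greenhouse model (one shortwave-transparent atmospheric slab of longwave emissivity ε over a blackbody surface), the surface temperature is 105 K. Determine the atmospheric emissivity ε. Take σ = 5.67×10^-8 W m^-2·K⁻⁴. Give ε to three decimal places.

By the inverse-square law, S = 1366/6.86² = 29.03 W m^-2.
First, T_e = [29.03·(1−0.5)/(4σ)]^(1/4) = 89.44 K.
T_s⁴ = T_e⁴·2/(2−ε) → ε = 2 − 2(T_e/T_s)⁴ = 2 − 2·(89.44/105)⁴ = 0.9471.

0.947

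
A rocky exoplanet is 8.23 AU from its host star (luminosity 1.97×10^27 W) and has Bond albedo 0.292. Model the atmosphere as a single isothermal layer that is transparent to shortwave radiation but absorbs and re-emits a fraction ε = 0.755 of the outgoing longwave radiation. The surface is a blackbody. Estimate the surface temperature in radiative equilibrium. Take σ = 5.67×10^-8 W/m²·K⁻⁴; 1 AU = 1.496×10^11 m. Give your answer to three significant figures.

151 K

Orbital distance: d = 8.23 AU = 1.231×10^12 m.
S = L/(4πd²) = 103.4 W/m².
Effective emission temperature (TOA balance): σT_e⁴ = S(1−α)/4 = 18.30 W/m² → T_e = 134.0 K.
The surface balance (absorbed SW + ε·downward IR = σT_s⁴) with T_a⁴ = T_s⁴/2 reduces to T_s = T_e·[2/(2−ε)]^¼ = 150.9 K.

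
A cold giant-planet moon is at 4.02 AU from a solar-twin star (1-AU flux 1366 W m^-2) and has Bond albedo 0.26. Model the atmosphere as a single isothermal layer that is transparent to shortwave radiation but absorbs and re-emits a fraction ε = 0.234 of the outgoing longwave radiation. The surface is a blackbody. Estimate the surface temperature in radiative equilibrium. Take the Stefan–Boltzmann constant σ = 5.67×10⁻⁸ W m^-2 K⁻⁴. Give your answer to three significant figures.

By the inverse-square law, S = 1366/4.02² = 84.53 W m^-2.
Effective emission temperature (TOA balance): σT_e⁴ = S(1−α)/4 = 15.64 W m^-2 → T_e = 128.9 K.
Surface balance with a leaky layer gives σT_s⁴ = σT_e⁴·2/(2−ε), so T_s = T_e·[2/(2−0.234)]^(1/4) = 132.9 K.

133 K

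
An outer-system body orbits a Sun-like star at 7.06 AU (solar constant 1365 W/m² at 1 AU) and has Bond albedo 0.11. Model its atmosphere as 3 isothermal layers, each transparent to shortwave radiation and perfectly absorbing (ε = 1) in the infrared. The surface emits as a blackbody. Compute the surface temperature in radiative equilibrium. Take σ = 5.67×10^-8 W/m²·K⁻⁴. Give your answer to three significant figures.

144 K

Flux at the orbit: S = 1365/(7.06)² = 27.39 W/m².
OLR = S(1−α)/4 = 6.093 W/m²; the top layer radiates at T_e = 101.8 K.
For an N-layer opaque stack, T_s⁴ = (N+1)T_e⁴, hence T_s = (4)^(1/4)×101.8 K = 144.0 K.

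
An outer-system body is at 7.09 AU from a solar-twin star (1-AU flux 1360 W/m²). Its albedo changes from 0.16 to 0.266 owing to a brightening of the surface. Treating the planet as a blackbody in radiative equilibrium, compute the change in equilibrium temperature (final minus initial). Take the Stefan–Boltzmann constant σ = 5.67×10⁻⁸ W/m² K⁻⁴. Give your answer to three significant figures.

Flux at the orbit: S = 1360/(7.09)² = 27.05 W/m².
With α = 0.16, T₁ = 100.1 K.
Final:   T₂ = [S(1−0.266)/(4σ)]^(1/4) = 96.73 K.
Change: 96.73 − 100.1 = -3.318 K.

-3.32 K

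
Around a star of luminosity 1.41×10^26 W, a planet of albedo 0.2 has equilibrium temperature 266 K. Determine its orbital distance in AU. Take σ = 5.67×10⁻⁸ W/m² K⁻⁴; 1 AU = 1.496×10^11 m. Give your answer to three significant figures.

0.594 AU

Required flux: S = 4σT⁴/(1−α) = 1419 W/m².
Then d = [L/(4πS)]^(1/2) = 8.891×10^10 m, i.e. 0.5943 AU.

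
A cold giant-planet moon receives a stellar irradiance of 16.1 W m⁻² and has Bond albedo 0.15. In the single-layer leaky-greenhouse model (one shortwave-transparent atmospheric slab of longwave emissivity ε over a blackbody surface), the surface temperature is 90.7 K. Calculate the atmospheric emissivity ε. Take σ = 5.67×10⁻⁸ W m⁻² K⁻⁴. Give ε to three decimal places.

Effective temperature: T_e = [S(1−α)/(4σ)]^(1/4) = 88.14 K.
Inverting T_s⁴ = 2T_e⁴/(2−ε): (T_e/T_s)⁴ = 0.8916, so ε = 2(1 − 0.8916) = 0.2168.

0.217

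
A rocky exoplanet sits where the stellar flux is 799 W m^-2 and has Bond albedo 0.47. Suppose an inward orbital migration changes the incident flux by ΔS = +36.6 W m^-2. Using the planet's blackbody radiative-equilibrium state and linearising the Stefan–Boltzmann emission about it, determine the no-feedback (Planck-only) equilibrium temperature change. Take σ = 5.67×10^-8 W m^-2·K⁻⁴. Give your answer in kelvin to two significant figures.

Unperturbed T_e = [799.0·(1−0.47)/(4σ)]^¼ = 207.9 K.
Only a fraction (1−α) is absorbed and it's spread over 4πR², so ΔF = (1−α)ΔS/4 = 4.850 W m^-2.
Planck response: λ_P = 4σT_e³ = 4·5.67×10⁻⁸·(207.9)³ = 2.037 W m^-2/K.
So ΔT₀ = 4.850/2.037 = 2.38 K.

2.4 K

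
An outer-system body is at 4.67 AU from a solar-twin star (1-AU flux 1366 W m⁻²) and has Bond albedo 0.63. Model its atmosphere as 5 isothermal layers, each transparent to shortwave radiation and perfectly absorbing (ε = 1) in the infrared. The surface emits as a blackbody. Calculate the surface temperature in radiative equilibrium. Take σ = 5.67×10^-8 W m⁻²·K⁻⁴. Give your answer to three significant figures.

Flux at the orbit: S = 1366/(4.67)² = 62.63 W m⁻².
Top-of-atmosphere balance: σT_e⁴ = S(1−α)/4 = 5.794 W m⁻² → T_e = 100.5 K.
For an N-layer opaque stack, T_s⁴ = (N+1)T_e⁴, hence T_s = (6)^(1/4)×100.5 K = 157.4 K.

157 K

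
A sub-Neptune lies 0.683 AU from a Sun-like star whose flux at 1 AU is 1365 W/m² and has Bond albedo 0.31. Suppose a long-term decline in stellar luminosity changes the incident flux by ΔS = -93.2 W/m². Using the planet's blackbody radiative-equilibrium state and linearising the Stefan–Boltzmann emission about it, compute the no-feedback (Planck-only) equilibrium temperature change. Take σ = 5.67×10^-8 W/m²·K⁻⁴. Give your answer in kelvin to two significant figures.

Flux at the orbit: S = 1365/(0.683)² = 2926 W/m².
Unperturbed T_e = [2926·(1−0.31)/(4σ)]^¼ = 307.2 K.
ΔF = Δ[S(1−α)]/4 = (1−0.31)·-93.2/4 = -16.08 W/m².
Linearising σT⁴ gives d(σT⁴)/dT = 4σT_e³ = 6.573 W/m² per K.
So ΔT₀ = -16.08/6.573 = -2.45 K.

-2.4 K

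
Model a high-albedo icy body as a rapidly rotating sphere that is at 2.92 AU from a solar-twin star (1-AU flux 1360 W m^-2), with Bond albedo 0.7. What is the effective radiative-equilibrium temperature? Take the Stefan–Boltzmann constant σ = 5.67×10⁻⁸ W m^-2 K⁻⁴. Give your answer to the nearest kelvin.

121 K

By the inverse-square law, S = 1360/2.92² = 159.5 W m^-2.
Absorbed flux (global mean): S(1−α)/4 = 159.5·0.3/4 = 11.96 W m^-2.
In equilibrium σT⁴ equals this, so T = 120.5 K.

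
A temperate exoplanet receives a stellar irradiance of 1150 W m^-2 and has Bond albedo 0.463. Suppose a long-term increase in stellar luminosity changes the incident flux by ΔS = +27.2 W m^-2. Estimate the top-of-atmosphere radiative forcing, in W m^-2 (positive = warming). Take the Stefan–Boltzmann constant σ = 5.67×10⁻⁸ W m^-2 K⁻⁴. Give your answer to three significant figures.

TOA radiative forcing: ΔF = (1−α)ΔS/4 = 0.537·(+27.2)/4 = 3.652 W m^-2.

3.65 W m^-2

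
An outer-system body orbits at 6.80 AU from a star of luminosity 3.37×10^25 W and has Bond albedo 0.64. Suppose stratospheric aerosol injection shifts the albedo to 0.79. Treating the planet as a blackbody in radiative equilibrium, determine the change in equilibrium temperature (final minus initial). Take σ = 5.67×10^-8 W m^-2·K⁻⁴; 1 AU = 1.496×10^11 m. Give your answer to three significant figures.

Orbital distance: d = 6.80 AU = 1.017×10^12 m.
Spreading L over a sphere of radius d: S = 3.37×10^25/(4π·1.02×10^12²) = 2.591 W m^-2.
Before: T₁ = [2.591·0.36/(4σ)]^(1/4) = 45.03 K.
Final:   T₂ = [S(1−0.79)/(4σ)]^(1/4) = 39.36 K.
Change: 39.36 − 45.03 = -5.677 K.

-5.68 K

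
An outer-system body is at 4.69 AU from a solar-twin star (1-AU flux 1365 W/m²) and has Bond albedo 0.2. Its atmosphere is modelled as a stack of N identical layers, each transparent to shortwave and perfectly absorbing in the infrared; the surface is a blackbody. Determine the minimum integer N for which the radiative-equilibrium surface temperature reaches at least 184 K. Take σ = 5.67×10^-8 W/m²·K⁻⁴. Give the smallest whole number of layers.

Irradiance scales as 1/d², so S = 1365 W/m² × (1/4.69)² = 62.06 W/m².
OLR = S(1−α)/4 = 12.41 W/m²; the top layer radiates at T_e = 121.6 K.
T_s = (N+1)^(1/4)·T_e ≥ 184 K requires N+1 ≥ (T_s/T_e)⁴ = (184/121.6)⁴ = 5.236.
So N ≥ 4.236; the smallest integer is N = 5.

5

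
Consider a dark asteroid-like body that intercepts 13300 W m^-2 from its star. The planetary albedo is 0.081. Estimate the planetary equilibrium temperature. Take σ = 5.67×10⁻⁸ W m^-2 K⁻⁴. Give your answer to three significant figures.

Averaging over the sphere, the absorbed flux is S(1−α)/4 = 3056 W m^-2.
Balancing against σT⁴: T = (3056/5.67×10⁻⁸)^(1/4) = 481.8 K.

482 kelvin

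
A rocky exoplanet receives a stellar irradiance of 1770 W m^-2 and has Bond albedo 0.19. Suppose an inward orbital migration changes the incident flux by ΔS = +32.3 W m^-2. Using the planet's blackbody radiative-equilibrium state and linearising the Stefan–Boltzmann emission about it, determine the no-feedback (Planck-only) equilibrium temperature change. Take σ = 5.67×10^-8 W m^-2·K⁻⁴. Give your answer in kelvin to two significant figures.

Unperturbed T_e = [1770·(1−0.19)/(4σ)]^¼ = 282.0 K.
ΔF = Δ[S(1−α)]/4 = (1−0.19)·+32.3/4 = 6.541 W m^-2.
Linearising σT⁴ gives d(σT⁴)/dT = 4σT_e³ = 5.085 W m^-2 per K.
Hence the no-feedback warming is ΔF/(4σT_e³) = 1.29 K.

1.3 kelvin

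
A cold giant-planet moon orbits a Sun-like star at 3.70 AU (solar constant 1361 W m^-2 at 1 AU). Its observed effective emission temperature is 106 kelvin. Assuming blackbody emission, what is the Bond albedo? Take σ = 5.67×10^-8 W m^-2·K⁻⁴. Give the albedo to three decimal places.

0.712

Irradiance scales as 1/d², so S = 1361 W m^-2 × (1/3.70)² = 99.42 W m^-2.
Energy balance: S(1−α)/4 = σT⁴, so 1−α = 4σT⁴/S.
σT⁴ = 7.158 W m^-2, so 4σT⁴ = 28.63 W m^-2.
1−α = 28.63/99.42 = 0.2880, so α = 0.7120.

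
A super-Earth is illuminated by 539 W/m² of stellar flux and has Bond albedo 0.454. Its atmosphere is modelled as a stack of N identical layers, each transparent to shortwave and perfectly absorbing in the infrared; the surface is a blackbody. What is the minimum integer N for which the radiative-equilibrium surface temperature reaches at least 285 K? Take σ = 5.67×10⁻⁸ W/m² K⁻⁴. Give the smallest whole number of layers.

OLR = S(1−α)/4 = 73.57 W/m²; the top layer radiates at T_e = 189.8 K.
Since T_s⁴ = (N+1)T_e⁴, we need N ≥ (T_s/T_e)⁴ − 1 = 4.084.
So N ≥ 4.084; the smallest integer is N = 5.

5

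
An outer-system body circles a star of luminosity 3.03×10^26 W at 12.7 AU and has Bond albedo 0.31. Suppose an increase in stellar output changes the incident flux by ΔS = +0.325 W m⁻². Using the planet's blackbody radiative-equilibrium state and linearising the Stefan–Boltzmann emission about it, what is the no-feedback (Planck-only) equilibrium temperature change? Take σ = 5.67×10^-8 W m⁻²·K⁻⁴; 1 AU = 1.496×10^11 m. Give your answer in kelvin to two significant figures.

Orbital distance: d = 12.7 AU = 1.900×10^12 m.
Flux at the orbit: S = L/(4πd²) = 3.03×10^26/(4π·(1.90×10^12)²) = 6.680 W m⁻².
Reference equilibrium: T_e = [S(1−α)/(4σ)]^(1/4) = 67.14 K.
ΔF = Δ[S(1−α)]/4 = (1−0.31)·+0.325/4 = 0.05606 W m⁻².
Linearising σT⁴ gives d(σT⁴)/dT = 4σT_e³ = 0.06865 W m⁻² per K.
Hence the no-feedback warming is ΔF/(4σT_e³) = 0.817 K.

0.82 kelvin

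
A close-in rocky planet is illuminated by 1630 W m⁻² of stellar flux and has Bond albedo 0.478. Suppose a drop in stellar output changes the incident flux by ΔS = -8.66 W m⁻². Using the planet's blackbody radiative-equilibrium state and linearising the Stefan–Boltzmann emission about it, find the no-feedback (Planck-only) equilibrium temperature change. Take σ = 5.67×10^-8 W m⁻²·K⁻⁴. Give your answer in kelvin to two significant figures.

Unperturbed T_e = [1630·(1−0.478)/(4σ)]^¼ = 247.5 K.
Only a fraction (1−α) is absorbed and it's spread over 4πR², so ΔF = (1−α)ΔS/4 = -1.130 W m⁻².
Linearising σT⁴ gives d(σT⁴)/dT = 4σT_e³ = 3.438 W m⁻² per K.
So ΔT₀ = -1.130/3.438 = -0.329 K.

-0.33 K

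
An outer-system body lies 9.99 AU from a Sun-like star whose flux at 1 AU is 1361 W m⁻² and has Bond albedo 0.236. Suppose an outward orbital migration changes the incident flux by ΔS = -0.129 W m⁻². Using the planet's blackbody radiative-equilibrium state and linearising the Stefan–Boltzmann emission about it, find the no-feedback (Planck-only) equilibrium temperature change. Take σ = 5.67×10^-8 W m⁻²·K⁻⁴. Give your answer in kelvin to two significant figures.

Irradiance scales as 1/d², so S = 1361 W m⁻² × (1/9.99)² = 13.64 W m⁻².
Unperturbed T_e = [13.64·(1−0.236)/(4σ)]^¼ = 82.33 K.
ΔF = Δ[S(1−α)]/4 = (1−0.236)·-0.129/4 = -0.02464 W m⁻².
Linearising σT⁴ gives d(σT⁴)/dT = 4σT_e³ = 0.1266 W m⁻² per K.
So ΔT₀ = -0.02464/0.1266 = -0.195 K.

-0.19 K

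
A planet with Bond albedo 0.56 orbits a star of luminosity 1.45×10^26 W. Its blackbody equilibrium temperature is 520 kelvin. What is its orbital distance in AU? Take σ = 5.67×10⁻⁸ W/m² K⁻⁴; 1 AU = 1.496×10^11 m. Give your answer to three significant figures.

The flux needed for this T is 4σT⁴/(1−0.56) = 37690 W/m².
From L = 4πd²S, d = √(1.45×10^26/(4π·37690)) = 1.750×10^10 m = 0.1170 AU.

0.117 AU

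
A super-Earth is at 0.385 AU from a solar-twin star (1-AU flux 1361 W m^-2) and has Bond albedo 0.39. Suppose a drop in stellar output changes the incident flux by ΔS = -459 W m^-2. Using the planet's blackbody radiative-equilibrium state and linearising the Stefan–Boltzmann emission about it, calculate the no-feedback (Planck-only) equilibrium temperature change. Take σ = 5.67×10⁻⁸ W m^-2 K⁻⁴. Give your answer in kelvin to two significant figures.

Flux at the orbit: S = 1361/(0.385)² = 9182 W m^-2.
The baseline emission temperature is T_e = 396.4 K.
TOA radiative forcing: ΔF = (1−α)ΔS/4 = 0.61·(-459)/4 = -70.00 W m^-2.
The Planck feedback parameter is 4σT_e³ = 14.13 W m^-2/K.
ΔT₀ = ΔF/λ_P = -70.00/14.13 = -4.95 K.

-5.0 kelvin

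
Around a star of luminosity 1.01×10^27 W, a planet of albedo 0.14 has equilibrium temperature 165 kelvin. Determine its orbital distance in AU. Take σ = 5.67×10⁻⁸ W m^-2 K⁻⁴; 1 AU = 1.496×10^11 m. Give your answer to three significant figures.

The flux needed for this T is 4σT⁴/(1−0.14) = 195.5 W m^-2.
Then d = [L/(4πS)]^(1/2) = 6.412×10^11 m, i.e. 4.286 AU.

4.29 AU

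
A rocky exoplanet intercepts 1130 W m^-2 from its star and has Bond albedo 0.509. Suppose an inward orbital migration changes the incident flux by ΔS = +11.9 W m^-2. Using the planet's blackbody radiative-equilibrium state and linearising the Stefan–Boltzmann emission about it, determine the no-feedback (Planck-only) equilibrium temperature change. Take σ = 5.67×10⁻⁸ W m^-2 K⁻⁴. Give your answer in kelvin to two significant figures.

The baseline emission temperature is T_e = 222.4 K.
Only a fraction (1−α) is absorbed and it's spread over 4πR², so ΔF = (1−α)ΔS/4 = 1.461 W m^-2.
Planck response: λ_P = 4σT_e³ = 4·5.67×10⁻⁸·(222.4)³ = 2.495 W m^-2/K.
So ΔT₀ = 1.461/2.495 = 0.586 K.

0.59 K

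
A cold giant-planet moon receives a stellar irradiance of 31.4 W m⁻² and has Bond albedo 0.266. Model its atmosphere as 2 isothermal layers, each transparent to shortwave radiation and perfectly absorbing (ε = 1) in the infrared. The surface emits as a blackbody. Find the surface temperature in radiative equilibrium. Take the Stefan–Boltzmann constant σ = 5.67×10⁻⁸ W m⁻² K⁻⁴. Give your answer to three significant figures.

132 K

The effective emission temperature is T_e = [S(1−α)/(4σ)]^¼ = 100.4 K.
For an N-layer opaque stack, T_s⁴ = (N+1)T_e⁴, hence T_s = (3)^(1/4)×100.4 K = 132.1 K.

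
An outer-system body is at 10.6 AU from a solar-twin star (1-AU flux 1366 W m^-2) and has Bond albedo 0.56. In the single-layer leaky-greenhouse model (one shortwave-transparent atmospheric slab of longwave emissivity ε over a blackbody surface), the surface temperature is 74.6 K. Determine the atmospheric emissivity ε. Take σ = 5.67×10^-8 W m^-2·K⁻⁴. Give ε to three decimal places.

By the inverse-square law, S = 1366/10.6² = 12.16 W m^-2.
TOA balance gives T_e = 69.69 K.
Since (2−ε)/2 = (T_e/T_s)⁴ = 0.7615, ε = 0.4769.

0.477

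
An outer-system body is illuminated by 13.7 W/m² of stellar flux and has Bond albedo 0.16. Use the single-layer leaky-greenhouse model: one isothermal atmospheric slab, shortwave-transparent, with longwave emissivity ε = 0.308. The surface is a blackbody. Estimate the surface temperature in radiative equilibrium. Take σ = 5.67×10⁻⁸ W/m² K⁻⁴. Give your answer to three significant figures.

88.0 K

At the top of the atmosphere, σT_e⁴ = S(1−α)/4 = 2.877 W/m², giving T_e = 84.40 K.
For a single slab of emissivity ε, T_s⁴ = 2T_e⁴/(2−ε); thus T_s = 84.40·(1.182)^(1/4) = 88.00 K.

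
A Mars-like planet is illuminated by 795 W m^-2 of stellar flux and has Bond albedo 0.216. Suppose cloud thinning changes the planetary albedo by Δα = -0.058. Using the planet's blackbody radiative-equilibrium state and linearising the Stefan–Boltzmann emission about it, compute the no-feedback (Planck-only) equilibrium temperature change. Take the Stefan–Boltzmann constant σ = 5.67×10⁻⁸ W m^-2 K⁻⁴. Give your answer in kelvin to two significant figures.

Unperturbed T_e = [795.0·(1−0.216)/(4σ)]^¼ = 229.0 K.
ΔF = −(S/4)Δα = −(795.0/4)×(-0.058) = 11.53 W m^-2.
Planck response: λ_P = 4σT_e³ = 4·5.67×10⁻⁸·(229.0)³ = 2.722 W m^-2/K.
ΔT₀ = ΔF/λ_P = 11.53/2.722 = 4.23 K.

4.2 kelvin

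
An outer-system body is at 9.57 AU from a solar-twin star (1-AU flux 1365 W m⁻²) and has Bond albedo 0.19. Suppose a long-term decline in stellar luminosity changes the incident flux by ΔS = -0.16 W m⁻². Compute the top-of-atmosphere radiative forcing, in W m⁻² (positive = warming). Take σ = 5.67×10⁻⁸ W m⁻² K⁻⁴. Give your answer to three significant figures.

-0.0324 W m⁻²

Irradiance scales as 1/d², so S = 1365 W m⁻² × (1/9.57)² = 14.90 W m⁻².
TOA radiative forcing: ΔF = (1−α)ΔS/4 = 0.81·(-0.16)/4 = -0.03240 W m⁻².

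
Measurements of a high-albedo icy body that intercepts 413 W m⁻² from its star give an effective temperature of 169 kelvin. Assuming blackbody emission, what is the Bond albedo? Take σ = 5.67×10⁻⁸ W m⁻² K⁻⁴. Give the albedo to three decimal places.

0.552

From σT⁴ = S(1−α)/4 we invert for α: 1−α = 4σT⁴/S.
4σT⁴ = 4·5.67×10⁻⁸·(169)⁴ = 185.0 W m⁻².
Hence α = 1 − 185.0/413.0 = 0.5520.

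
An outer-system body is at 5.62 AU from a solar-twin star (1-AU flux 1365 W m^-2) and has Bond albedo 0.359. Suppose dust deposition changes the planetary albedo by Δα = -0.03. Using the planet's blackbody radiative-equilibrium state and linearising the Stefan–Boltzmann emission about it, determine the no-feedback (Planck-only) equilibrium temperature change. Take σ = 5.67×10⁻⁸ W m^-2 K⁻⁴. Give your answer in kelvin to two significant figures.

1.2 kelvin

By the inverse-square law, S = 1365/5.62² = 43.22 W m^-2.
Unperturbed T_e = [43.22·(1−0.359)/(4σ)]^¼ = 105.1 K.
The change in absorbed flux is Δ[S(1−α)/4] = −SΔα/4 = 0.3241 W m^-2.
The Planck feedback parameter is 4σT_e³ = 0.2635 W m^-2/K.
So ΔT₀ = 0.3241/0.2635 = 1.23 K.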